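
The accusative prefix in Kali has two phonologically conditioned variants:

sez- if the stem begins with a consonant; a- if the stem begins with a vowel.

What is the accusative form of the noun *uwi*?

*uwi* — first sound /u/ (a vowel) → a- → *auwi*.

auwi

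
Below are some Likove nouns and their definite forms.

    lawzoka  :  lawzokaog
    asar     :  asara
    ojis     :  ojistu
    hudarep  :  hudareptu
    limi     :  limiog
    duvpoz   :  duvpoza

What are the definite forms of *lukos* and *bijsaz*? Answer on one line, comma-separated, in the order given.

The alternation tracks the final sound of the stem — -tu when the stem ends in a voiceless consonant (*ojis*, *hudarep*); -a when the stem ends in a voiced consonant (*asar*, *duvpoz*); -og when the stem ends in a vowel (*lawzoka*, *limi*).
*lukos* — final sound /s/ (a voiceless consonant) → -tu → *lukostu*.
Since the final sound of *bijsaz* is /z/ (a voiced consonant), it takes -a, giving *bijsaza*.

lukostu, bijsaza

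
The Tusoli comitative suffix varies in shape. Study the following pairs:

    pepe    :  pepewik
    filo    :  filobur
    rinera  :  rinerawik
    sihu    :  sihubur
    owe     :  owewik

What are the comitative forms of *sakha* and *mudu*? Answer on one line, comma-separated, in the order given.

sakhawik, mudubur

The suffix is conditioned by the last vowel: -bur when the last vowel of the stem is a rounded vowel (*filo*, *sihu*); -wik when the last vowel of the stem is an unrounded vowel (*pepe*, *rinera*, *owe*).
*sakha*: last vowel = /a/, an unrounded vowel → -wik → *sakhawik*.
Since the last vowel of *mudu* is /u/ (a rounded vowel), it takes -bur, giving *mudubur*.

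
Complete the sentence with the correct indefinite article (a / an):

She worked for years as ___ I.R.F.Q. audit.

The indefinite article is chosen by the initial *sound* of the following word, not its spelling.
The initialism *I.R.F.Q.* is read letter by letter; the first letter, I, is pronounced /aɪ/, which begins with a vowel sound.
So the article is *an*: She worked for years as an I.R.F.Q. audit.

an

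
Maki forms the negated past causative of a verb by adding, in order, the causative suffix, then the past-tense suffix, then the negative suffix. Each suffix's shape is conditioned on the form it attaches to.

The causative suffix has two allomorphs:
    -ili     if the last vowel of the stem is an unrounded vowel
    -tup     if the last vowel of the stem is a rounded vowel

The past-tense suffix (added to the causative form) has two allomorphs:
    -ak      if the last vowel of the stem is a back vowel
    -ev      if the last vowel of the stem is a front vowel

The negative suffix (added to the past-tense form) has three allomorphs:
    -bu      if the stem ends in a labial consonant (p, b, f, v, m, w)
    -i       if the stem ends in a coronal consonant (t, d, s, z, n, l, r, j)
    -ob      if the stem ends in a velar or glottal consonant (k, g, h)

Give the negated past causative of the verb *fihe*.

fiheilievbu

Since the last vowel of *fihe* is /e/ (an unrounded vowel), it takes -ili, giving *fiheili*.
Since the last vowel of the causative form *fiheili* is /i/ (a front vowel), it takes -ev, giving *fiheiliev*.
Since the final consonant of the past-tense form *fiheiliev* is /v/ (labial), it takes -bu, giving *fiheilievbu*.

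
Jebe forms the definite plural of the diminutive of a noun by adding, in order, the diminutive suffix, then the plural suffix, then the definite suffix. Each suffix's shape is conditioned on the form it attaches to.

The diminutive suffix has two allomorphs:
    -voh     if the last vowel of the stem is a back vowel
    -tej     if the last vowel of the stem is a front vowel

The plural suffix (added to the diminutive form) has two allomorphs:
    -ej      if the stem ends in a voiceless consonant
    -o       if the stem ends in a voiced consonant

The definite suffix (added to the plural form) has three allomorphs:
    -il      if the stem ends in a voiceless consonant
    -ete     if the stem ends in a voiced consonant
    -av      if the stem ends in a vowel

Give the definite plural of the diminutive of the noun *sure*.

suretejoav

Since the last vowel of *sure* is /e/ (a front vowel), it takes -tej, giving *suretej*.
Since the final consonant of the diminutive form *suretej* is /j/ (voiced), it takes -o, giving *suretejo*.
The plural form *suretejo* — final sound /o/ (a vowel) → -av → *suretejoav*.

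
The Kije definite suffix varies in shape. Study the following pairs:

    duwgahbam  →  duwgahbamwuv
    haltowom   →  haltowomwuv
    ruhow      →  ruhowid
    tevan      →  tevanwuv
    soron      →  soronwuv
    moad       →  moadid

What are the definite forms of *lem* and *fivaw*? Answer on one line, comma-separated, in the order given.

The alternation tracks the final consonant of the stem — -wuv when the stem ends in a nasal (*duwgahbam*, *haltowom*, *tevan*, *soron*); -id when the stem ends in a non-nasal consonant (*ruhow*, *moad*).
*lem* — final consonant /m/ (a nasal) → -wuv → *lemwuv*.
The final consonant of *fivaw* is /w/, which is non-nasal, so the suffix is -id, giving *fivawid*.

lemwuv, fivawid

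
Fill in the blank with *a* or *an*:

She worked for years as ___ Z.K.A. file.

The indefinite article is chosen by the initial *sound* of the following word, not its spelling.
The initialism *Z.K.A.* is read letter by letter; the first letter, Z, is pronounced /ziː/, which begins with a consonant sound.
So the article is *a*: She worked for years as a Z.K.A. file.

a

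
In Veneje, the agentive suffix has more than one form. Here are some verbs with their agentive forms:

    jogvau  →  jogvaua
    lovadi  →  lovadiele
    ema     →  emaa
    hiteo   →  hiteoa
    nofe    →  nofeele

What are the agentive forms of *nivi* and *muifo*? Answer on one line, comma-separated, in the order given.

niviele, muifoa

Looking at the last vowel of each stem: -ele when the last vowel of the stem is a front vowel (*lovadi*, *nofe*); -a when the last vowel of the stem is a back vowel (*jogvau*, *ema*, *hiteo*).
Since the last vowel of *nivi* is /i/ (a front vowel), it takes -ele, giving *niviele*.
Since the last vowel of *muifo* is /o/ (a back vowel), it takes -a, giving *muifoa*.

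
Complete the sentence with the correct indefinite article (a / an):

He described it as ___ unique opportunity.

The indefinite article is chosen by the initial *sound* of the following word, not its spelling.
*unique* begins with the sound /juː/ (u pronounced /juː/) — a consonant sound.
So the article is *a*: He described it as a unique opportunity.

a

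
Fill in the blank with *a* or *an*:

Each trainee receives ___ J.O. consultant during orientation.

The indefinite article is chosen by the initial *sound* of the following word, not its spelling.
The initialism *J.O.* is read letter by letter; the first letter, J, is pronounced /dʒeɪ/, which begins with a consonant sound.
So the article is *a*: Each trainee receives a J.O. consultant during orientation.

a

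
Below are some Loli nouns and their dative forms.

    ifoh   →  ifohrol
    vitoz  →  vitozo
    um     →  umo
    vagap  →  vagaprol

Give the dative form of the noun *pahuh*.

pahuhrol

Looking at the final consonant of each stem: -rol when the stem ends in a voiceless consonant (*ifoh*, *vagap*); -o when the stem ends in a voiced consonant (*vitoz*, *um*).
*pahuh* — final consonant /h/ (voiceless) → -rol → *pahuhrol*.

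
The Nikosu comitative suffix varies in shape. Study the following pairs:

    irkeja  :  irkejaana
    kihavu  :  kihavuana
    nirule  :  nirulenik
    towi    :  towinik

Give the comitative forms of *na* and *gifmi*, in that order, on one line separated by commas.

naana, gifminik

The suffix is conditioned by the last vowel: -nik when the last vowel of the stem is a front vowel (*nirule*, *towi*); -ana when the last vowel of the stem is a back vowel (*irkeja*, *kihavu*).
*na* — last vowel /a/ (a back vowel) → -ana → *naana*.
*gifmi* — last vowel /i/ (a front vowel) → -nik → *gifminik*.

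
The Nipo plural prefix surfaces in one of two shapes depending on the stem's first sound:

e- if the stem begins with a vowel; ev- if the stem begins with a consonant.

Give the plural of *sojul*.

evsojul

Since the first sound of *sojul* is /s/ (a consonant), it takes ev-, giving *evsojul*.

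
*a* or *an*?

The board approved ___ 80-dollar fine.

The indefinite article is chosen by the initial *sound* of the following word, not its spelling.
The number *80* is spoken "eighty", beginning with /ˈeɪti/ — a vowel sound.
So the article is *an*: The board approved an 80-dollar fine.

an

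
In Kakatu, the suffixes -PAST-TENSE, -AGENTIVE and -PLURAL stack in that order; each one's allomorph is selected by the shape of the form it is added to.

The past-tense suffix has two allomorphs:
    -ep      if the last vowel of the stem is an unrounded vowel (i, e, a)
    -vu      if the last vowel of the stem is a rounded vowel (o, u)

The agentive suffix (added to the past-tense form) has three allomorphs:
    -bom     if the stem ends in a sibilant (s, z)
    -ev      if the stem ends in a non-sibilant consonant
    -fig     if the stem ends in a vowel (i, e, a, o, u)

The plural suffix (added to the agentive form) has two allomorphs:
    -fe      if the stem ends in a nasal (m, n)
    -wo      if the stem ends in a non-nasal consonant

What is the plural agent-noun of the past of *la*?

The last vowel of *la* is /a/, which is an unrounded vowel, so the past-tense suffix is -ep, giving *laep*.
The past-tense form *laep* — final sound /p/ (a non-sibilant consonant) → -ev → *laepev*.
The agentive form *laepev* — final consonant /v/ (non-nasal) → -wo → *laepevwo*.

laepevwo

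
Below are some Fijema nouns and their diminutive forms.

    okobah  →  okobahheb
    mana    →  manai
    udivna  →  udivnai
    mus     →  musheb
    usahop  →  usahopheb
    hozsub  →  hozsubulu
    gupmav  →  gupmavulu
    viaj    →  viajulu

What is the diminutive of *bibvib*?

The suffix is conditioned by the final sound: -heb when the stem ends in a voiceless consonant (*okobah*, *mus*, *usahop*); -ulu when the stem ends in a voiced consonant (*hozsub*, *gupmav*, *viaj*); -i when the stem ends in a vowel (*mana*, *udivna*).
The final sound of *bibvib* is /b/, which is a voiced consonant, so the suffix is -ulu, giving *bibvibulu*.

bibvibulu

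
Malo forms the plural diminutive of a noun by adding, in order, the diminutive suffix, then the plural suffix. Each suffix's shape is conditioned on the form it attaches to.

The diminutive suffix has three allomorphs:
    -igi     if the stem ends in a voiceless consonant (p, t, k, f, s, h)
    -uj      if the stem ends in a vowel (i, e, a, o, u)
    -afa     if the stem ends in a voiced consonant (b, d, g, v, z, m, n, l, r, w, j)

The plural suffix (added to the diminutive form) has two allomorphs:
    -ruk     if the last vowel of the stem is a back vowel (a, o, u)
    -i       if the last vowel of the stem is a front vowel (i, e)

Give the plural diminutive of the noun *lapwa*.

lapwaujruk

*lapwa* — final sound /a/ (a vowel) → -uj → *lapwauj*.
The diminutive form *lapwauj* — last vowel /u/ (a back vowel) → -ruk → *lapwaujruk*.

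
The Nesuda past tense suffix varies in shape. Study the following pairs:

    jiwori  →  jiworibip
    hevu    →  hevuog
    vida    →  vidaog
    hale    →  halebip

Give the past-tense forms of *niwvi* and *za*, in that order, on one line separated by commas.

niwvibip, zaog

Looking at the last vowel of each stem: -bip when the last vowel of the stem is a front vowel (*jiwori*, *hale*); -og when the last vowel of the stem is a back vowel (*hevu*, *vida*).
The last vowel of *niwvi* is /i/, which is a front vowel, so the suffix is -bip, giving *niwvibip*.
The last vowel of *za* is /a/, which is a back vowel, so the suffix is -og, giving *zaog*.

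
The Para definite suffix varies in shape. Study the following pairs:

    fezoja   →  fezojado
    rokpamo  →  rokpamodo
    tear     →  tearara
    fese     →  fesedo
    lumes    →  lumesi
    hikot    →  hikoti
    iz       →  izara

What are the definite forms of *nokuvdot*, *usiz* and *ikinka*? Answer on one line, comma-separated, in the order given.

The alternation tracks the final sound of the stem — -i when the stem ends in a voiceless consonant (*lumes*, *hikot*); -ara when the stem ends in a voiced consonant (*tear*, *iz*); -do when the stem ends in a vowel (*fezoja*, *rokpamo*, *fese*).
Since the final sound of *nokuvdot* is /t/ (a voiceless consonant), it takes -i, giving *nokuvdoti*.
The final sound of *usiz* is /z/, which is a voiced consonant, so the suffix is -ara, giving *usizara*.
*ikinka*: final sound = /a/, a vowel → -do → *ikinkado*.

nokuvdoti, usizara, ikinkado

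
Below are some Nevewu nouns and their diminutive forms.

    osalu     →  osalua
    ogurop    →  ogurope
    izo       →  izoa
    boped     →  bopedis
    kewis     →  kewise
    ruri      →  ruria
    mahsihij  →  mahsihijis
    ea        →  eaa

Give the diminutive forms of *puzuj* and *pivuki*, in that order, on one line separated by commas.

puzujis, pivukia

The pattern is voicing of the final sound: -e when the stem ends in a voiceless consonant (*ogurop*, *kewis*); -is when the stem ends in a voiced consonant (*boped*, *mahsihij*); -a when the stem ends in a vowel (*osalu*, *izo*, *ruri*, *ea*).
*puzuj*: final sound = /j/, a voiced consonant → -is → *puzujis*.
Since the final sound of *pivuki* is /i/ (a vowel), it takes -a, giving *pivukia*.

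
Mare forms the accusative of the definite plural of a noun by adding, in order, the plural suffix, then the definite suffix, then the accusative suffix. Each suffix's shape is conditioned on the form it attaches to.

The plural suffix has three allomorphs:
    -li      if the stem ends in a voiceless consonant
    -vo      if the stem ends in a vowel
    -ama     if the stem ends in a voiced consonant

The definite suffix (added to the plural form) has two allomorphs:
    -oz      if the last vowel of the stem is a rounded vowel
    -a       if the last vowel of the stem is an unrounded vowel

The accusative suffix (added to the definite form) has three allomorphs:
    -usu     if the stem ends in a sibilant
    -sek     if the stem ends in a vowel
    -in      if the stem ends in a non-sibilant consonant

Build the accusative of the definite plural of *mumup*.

mumupliasek

Since the final sound of *mumup* is /p/ (a voiceless consonant), it takes -li, giving *mumupli*.
The last vowel of the plural form *mumupli* is /i/, which is an unrounded vowel, so the definite suffix is -a, giving *mumuplia*.
The definite form *mumuplia*: final sound = /a/, a vowel → -sek → *mumupliasek*.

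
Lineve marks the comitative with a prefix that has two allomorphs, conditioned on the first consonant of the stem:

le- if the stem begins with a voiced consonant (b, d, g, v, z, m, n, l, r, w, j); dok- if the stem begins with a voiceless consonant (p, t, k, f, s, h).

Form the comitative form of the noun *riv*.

leriv

*riv*: first consonant = /r/, voiced → le- → *leriv*.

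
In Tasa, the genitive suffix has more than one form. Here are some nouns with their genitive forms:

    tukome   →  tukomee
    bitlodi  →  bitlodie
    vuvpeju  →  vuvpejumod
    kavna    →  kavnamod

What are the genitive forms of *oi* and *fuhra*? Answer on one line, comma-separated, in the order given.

The suffix is conditioned by the last vowel: -e when the last vowel of the stem is a front vowel (*tukome*, *bitlodi*); -mod when the last vowel of the stem is a back vowel (*vuvpeju*, *kavna*).
Since the last vowel of *oi* is /i/ (a front vowel), it takes -e, giving *oie*.
The last vowel of *fuhra* is /a/, which is a back vowel, so the suffix is -mod, giving *fuhramod*.

oie, fuhramod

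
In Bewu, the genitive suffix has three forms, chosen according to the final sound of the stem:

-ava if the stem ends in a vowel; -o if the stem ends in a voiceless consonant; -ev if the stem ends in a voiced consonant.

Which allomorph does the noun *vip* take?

-o

*vip*: final sound = /p/, a voiceless consonant → -o.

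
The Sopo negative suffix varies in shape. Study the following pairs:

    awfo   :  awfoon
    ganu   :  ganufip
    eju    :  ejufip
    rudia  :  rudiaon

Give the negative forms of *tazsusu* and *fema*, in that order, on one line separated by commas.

The alternation tracks the last vowel of the stem — -fip when the last vowel of the stem is a high vowel (*ganu*, *eju*); -on when the last vowel of the stem is a non-high vowel (*awfo*, *rudia*).
Since the last vowel of *tazsusu* is /u/ (a high vowel), it takes -fip, giving *tazsusufip*.
Since the last vowel of *fema* is /a/ (a non-high vowel), it takes -on, giving *femaon*.

tazsusufip, femaon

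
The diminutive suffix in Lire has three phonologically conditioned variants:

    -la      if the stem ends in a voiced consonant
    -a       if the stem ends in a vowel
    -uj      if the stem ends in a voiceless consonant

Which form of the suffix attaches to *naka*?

Since the final sound of *naka* is /a/ (a vowel), it takes -a.

-a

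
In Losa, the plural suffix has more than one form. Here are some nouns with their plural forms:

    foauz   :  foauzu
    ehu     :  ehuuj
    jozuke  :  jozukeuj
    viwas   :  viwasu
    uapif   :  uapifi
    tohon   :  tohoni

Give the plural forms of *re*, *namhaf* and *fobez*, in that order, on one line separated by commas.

reuj, namhafi, fobezu

The suffix is conditioned by the final sound: -u when the stem ends in a sibilant (*foauz*, *viwas*); -i when the stem ends in a non-sibilant consonant (*uapif*, *tohon*); -uj when the stem ends in a vowel (*ehu*, *jozuke*).
Since the final sound of *re* is /e/ (a vowel), it takes -uj, giving *reuj*.
Since the final sound of *namhaf* is /f/ (a non-sibilant consonant), it takes -i, giving *namhafi*.
*fobez*: final sound = /z/, a sibilant → -u → *fobezu*.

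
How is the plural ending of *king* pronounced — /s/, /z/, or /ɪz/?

The stem *king* ends in a voiced non-sibilant sound.
The plural suffix surfaces as /ɪz/ after sibilants, /s/ after other voiceless consonants, and /z/ after other voiced sounds.
So the plural -s on *king* is pronounced /z/.

/z/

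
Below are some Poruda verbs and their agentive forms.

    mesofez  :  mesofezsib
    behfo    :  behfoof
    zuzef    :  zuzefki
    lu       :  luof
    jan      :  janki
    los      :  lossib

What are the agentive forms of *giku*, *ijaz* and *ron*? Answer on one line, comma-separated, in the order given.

The pattern is sibilance of the final sound: -sib when the stem ends in a sibilant (*mesofez*, *los*); -ki when the stem ends in a non-sibilant consonant (*zuzef*, *jan*); -of when the stem ends in a vowel (*behfo*, *lu*).
Since the final sound of *giku* is /u/ (a vowel), it takes -of, giving *gikuof*.
The final sound of *ijaz* is /z/, which is a sibilant, so the suffix is -sib, giving *ijazsib*.
*ron* — final sound /n/ (a non-sibilant consonant) → -ki → *ronki*.

gikuof, ijazsib, ronki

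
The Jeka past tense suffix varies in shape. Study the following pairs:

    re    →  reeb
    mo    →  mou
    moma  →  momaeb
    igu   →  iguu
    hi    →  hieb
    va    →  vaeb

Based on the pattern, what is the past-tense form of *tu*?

The suffix is conditioned by the last vowel: -u when the last vowel of the stem is a rounded vowel (*mo*, *igu*); -eb when the last vowel of the stem is an unrounded vowel (*re*, *moma*, *hi*, *va*).
The last vowel of *tu* is /u/, which is a rounded vowel, so the suffix is -u, giving *tuu*.

tuu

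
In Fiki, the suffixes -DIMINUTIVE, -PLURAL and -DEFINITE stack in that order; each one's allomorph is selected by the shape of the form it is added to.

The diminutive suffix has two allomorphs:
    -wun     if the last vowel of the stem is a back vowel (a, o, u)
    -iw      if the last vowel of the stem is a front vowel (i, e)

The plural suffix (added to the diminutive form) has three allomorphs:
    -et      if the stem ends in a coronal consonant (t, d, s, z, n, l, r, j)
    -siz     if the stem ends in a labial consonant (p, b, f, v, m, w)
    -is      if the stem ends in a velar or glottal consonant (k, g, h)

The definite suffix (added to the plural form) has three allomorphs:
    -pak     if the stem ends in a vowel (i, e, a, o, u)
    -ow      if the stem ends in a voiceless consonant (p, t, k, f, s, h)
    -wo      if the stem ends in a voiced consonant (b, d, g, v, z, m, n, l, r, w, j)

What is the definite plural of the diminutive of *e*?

eiwsizwo

*e* — last vowel /e/ (a front vowel) → -iw → *eiw*.
The final consonant of the diminutive form *eiw* is /w/, which is labial, so the plural suffix is -siz, giving *eiwsiz*.
The final sound of the plural form *eiwsiz* is /z/, which is a voiced consonant, so the definite suffix is -wo, giving *eiwsizwo*.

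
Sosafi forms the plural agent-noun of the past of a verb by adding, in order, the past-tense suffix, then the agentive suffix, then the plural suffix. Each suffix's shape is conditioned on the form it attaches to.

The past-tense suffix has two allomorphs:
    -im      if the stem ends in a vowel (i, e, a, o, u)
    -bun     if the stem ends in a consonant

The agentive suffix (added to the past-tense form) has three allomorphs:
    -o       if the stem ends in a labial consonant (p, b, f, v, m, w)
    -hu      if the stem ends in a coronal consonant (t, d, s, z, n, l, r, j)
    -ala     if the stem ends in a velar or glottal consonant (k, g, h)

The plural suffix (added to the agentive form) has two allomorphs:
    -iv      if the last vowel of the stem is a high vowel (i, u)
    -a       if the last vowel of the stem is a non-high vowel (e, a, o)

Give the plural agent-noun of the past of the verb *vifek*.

Since the final sound of *vifek* is /k/ (a consonant), it takes -bun, giving *vifekbun*.
The past-tense form *vifekbun* — final consonant /n/ (coronal) → -hu → *vifekbunhu*.
Since the last vowel of the agentive form *vifekbunhu* is /u/ (a high vowel), it takes -iv, giving *vifekbunhuiv*.

vifekbunhuiv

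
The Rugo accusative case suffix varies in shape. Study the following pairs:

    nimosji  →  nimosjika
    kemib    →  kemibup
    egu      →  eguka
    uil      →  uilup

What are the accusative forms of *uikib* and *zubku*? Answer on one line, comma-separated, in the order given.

uikibup, zubkuka

The alternation tracks the final sound of the stem — -up when the stem ends in a consonant (*kemib*, *uil*); -ka when the stem ends in a vowel (*nimosji*, *egu*).
*uikib*: final sound = /b/, a consonant → -up → *uikibup*.
*zubku*: final sound = /u/, a vowel → -ka → *zubkuka*.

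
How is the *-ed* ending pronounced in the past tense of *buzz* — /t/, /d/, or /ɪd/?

The stem *buzz* ends in a voiced sound other than /d/.
The -ed suffix is realized as /ɪd/ after /t, d/; as /t/ after other voiceless consonants; and as /d/ after other voiced sounds.
So -ed on *buzz* is pronounced /d/.

/d/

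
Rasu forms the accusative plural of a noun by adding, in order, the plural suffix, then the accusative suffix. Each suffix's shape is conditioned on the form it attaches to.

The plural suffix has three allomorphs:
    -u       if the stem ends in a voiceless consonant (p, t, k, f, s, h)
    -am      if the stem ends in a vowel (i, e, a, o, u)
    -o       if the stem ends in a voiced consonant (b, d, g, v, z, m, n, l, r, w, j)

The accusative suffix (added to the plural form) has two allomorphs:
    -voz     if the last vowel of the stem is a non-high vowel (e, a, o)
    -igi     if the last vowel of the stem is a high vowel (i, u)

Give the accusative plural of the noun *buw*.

*buw* — final sound /w/ (a voiced consonant) → -o → *buwo*.
The plural form *buwo*: last vowel = /o/, a non-high vowel → -voz → *buwovoz*.

buwovoz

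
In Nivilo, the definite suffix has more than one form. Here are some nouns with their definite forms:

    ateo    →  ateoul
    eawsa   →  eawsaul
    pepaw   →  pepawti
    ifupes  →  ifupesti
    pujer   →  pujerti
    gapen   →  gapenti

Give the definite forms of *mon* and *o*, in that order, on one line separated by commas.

The suffix is conditioned by the final sound: -ti when the stem ends in a consonant (*pepaw*, *ifupes*, *pujer*, *gapen*); -ul when the stem ends in a vowel (*ateo*, *eawsa*).
*mon* — final sound /n/ (a consonant) → -ti → *monti*.
*o*: final sound = /o/, a vowel → -ul → *oul*.

monti, oul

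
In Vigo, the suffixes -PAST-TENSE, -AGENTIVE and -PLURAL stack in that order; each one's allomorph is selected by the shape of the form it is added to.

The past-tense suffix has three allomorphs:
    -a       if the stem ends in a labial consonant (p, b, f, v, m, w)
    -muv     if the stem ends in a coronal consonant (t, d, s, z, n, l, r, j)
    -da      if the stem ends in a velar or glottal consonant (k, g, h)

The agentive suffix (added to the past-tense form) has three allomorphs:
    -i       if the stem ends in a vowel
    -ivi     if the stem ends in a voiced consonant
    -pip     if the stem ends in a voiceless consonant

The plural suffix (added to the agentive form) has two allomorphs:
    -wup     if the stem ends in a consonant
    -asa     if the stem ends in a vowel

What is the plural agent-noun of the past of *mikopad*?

*mikopad*: final consonant = /d/, coronal → -muv → *mikopadmuv*.
Since the final sound of the past-tense form *mikopadmuv* is /v/ (a voiced consonant), it takes -ivi, giving *mikopadmuvivi*.
Since the final sound of the agentive form *mikopadmuvivi* is /i/ (a vowel), it takes -asa, giving *mikopadmuviviasa*.

mikopadmuviviasa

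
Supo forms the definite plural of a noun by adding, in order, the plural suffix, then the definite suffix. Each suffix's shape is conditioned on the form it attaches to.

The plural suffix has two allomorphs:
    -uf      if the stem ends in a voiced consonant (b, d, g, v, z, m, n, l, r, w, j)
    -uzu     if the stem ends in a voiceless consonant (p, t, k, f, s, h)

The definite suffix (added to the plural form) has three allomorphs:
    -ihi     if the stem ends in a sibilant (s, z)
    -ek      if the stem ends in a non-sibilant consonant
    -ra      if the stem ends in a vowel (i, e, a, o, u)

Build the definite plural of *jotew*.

jotewufek

The final consonant of *jotew* is /w/, which is voiced, so the plural suffix is -uf, giving *jotewuf*.
Since the final sound of the plural form *jotewuf* is /f/ (a non-sibilant consonant), it takes -ek, giving *jotewufek*.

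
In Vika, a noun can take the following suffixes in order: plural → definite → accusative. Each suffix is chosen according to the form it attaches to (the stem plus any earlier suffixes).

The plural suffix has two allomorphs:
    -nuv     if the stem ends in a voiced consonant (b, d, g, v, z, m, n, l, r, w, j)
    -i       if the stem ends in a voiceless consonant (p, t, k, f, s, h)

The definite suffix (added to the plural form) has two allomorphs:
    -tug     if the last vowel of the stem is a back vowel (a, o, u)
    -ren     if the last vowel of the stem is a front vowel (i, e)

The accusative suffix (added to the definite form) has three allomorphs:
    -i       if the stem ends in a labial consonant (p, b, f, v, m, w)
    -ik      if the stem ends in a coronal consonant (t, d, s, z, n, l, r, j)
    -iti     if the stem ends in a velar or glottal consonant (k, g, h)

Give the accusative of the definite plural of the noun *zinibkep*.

Since the final consonant of *zinibkep* is /p/ (voiceless), it takes -i, giving *zinibkepi*.
The last vowel of the plural form *zinibkepi* is /i/, which is a front vowel, so the definite suffix is -ren, giving *zinibkepiren*.
The final consonant of the definite form *zinibkepiren* is /n/, which is coronal, so the accusative suffix is -ik, giving *zinibkepirenik*.

zinibkepirenik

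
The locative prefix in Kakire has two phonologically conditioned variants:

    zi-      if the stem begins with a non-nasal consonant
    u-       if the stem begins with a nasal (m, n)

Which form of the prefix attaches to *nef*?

u-

The first consonant of *nef* is /n/, which is a nasal, so the prefix is u-.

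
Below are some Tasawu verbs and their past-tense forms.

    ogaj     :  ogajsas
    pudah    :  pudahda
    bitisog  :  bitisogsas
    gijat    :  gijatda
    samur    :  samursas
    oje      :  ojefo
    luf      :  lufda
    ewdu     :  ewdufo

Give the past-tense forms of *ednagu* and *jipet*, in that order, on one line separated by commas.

ednagufo, jipetda

The pattern is voicing of the final sound: -da when the stem ends in a voiceless consonant (*pudah*, *gijat*, *luf*); -sas when the stem ends in a voiced consonant (*ogaj*, *bitisog*, *samur*); -fo when the stem ends in a vowel (*oje*, *ewdu*).
Since the final sound of *ednagu* is /u/ (a vowel), it takes -fo, giving *ednagufo*.
*jipet* — final sound /t/ (a voiceless consonant) → -da → *jipetda*.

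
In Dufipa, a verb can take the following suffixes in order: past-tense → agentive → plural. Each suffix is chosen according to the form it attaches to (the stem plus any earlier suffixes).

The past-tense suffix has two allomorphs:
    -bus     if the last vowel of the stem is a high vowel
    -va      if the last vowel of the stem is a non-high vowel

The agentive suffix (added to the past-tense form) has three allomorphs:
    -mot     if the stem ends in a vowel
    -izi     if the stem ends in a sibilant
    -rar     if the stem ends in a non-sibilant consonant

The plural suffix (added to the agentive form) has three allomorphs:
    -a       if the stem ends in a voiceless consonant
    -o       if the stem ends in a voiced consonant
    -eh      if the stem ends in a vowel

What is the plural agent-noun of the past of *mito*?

Since the last vowel of *mito* is /o/ (a non-high vowel), it takes -va, giving *mitova*.
The past-tense form *mitova* — final sound /a/ (a vowel) → -mot → *mitovamot*.
The agentive form *mitovamot* — final sound /t/ (a voiceless consonant) → -a → *mitovamota*.

mitovamota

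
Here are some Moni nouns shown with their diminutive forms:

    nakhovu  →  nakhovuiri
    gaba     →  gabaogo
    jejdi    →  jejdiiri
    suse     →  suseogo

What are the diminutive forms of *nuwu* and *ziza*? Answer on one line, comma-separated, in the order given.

The alternation tracks the last vowel of the stem — -iri when the last vowel of the stem is a high vowel (*nakhovu*, *jejdi*); -ogo when the last vowel of the stem is a non-high vowel (*gaba*, *suse*).
*nuwu* — last vowel /u/ (a high vowel) → -iri → *nuwuiri*.
*ziza* — last vowel /a/ (a non-high vowel) → -ogo → *zizaogo*.

nuwuiri, zizaogo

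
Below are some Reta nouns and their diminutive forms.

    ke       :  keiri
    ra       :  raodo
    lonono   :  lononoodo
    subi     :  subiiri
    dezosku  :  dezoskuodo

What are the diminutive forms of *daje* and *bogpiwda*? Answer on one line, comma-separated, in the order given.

dajeiri, bogpiwdaodo

The alternation tracks the last vowel of the stem — -iri when the last vowel of the stem is a front vowel (*ke*, *subi*); -odo when the last vowel of the stem is a back vowel (*ra*, *lonono*, *dezosku*).
The last vowel of *daje* is /e/, which is a front vowel, so the suffix is -iri, giving *dajeiri*.
*bogpiwda*: last vowel = /a/, a back vowel → -odo → *bogpiwdaodo*.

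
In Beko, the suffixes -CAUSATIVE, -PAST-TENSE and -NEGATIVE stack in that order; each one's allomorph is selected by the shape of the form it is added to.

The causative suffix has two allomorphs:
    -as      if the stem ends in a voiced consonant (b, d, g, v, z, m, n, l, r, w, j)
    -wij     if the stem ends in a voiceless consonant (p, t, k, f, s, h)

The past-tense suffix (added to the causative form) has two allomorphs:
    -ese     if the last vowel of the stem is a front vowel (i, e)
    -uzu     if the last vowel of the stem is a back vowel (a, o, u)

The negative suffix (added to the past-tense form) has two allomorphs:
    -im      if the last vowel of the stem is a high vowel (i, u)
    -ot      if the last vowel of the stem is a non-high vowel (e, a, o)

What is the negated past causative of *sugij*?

sugijasuzuim

*sugij*: final consonant = /j/, voiced → -as → *sugijas*.
Since the last vowel of the causative form *sugijas* is /a/ (a back vowel), it takes -uzu, giving *sugijasuzu*.
The past-tense form *sugijasuzu*: last vowel = /u/, a high vowel → -im → *sugijasuzuim*.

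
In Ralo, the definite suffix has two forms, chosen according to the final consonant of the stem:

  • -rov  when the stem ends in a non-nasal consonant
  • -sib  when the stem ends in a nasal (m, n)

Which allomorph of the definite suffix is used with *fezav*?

-rov

*fezav*: final consonant = /v/, non-nasal → -rov.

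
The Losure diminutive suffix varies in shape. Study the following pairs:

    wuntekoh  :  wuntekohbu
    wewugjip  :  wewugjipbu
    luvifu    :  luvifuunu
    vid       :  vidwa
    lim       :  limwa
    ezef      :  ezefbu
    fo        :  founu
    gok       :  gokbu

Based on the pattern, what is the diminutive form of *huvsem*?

huvsemwa

Looking at the final sound of each stem: -bu when the stem ends in a voiceless consonant (*wuntekoh*, *wewugjip*, *ezef*, *gok*); -wa when the stem ends in a voiced consonant (*vid*, *lim*); -unu when the stem ends in a vowel (*luvifu*, *fo*).
The final sound of *huvsem* is /m/, which is a voiced consonant, so the suffix is -wa, giving *huvsemwa*.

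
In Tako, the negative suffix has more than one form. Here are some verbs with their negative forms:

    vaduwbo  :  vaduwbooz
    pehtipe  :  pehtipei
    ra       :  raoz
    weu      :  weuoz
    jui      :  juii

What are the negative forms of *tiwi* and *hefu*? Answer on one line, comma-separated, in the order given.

tiwii, hefuoz

The pattern is front/back vowel harmony: -i when the last vowel of the stem is a front vowel (*pehtipe*, *jui*); -oz when the last vowel of the stem is a back vowel (*vaduwbo*, *ra*, *weu*).
*tiwi* — last vowel /i/ (a front vowel) → -i → *tiwii*.
Since the last vowel of *hefu* is /u/ (a back vowel), it takes -oz, giving *hefuoz*.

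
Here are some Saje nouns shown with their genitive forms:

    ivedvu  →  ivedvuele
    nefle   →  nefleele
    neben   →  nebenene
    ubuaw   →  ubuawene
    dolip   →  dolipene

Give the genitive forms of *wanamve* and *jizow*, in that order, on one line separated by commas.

wanamveele, jizowene

The suffix is conditioned by the final sound: -ene when the stem ends in a consonant (*neben*, *ubuaw*, *dolip*); -ele when the stem ends in a vowel (*ivedvu*, *nefle*).
*wanamve* — final sound /e/ (a vowel) → -ele → *wanamveele*.
*jizow*: final sound = /w/, a consonant → -ene → *jizowene*.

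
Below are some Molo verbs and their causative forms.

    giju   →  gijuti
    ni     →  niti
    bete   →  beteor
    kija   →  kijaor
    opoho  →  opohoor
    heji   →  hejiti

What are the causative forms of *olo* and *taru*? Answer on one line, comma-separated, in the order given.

The alternation tracks the last vowel of the stem — -ti when the last vowel of the stem is a high vowel (*giju*, *ni*, *heji*); -or when the last vowel of the stem is a non-high vowel (*bete*, *kija*, *opoho*).
*olo* — last vowel /o/ (a non-high vowel) → -or → *oloor*.
The last vowel of *taru* is /u/, which is a high vowel, so the suffix is -ti, giving *taruti*.

oloor, taruti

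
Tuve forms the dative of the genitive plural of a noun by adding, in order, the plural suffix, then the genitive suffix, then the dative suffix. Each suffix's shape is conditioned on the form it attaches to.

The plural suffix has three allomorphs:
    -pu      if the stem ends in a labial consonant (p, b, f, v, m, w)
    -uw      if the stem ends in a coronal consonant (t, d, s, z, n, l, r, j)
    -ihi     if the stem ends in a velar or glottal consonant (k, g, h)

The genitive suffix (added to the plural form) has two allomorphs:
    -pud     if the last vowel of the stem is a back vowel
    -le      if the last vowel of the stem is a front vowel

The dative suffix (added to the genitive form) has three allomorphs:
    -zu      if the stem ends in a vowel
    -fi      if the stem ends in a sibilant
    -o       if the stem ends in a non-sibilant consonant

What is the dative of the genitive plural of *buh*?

buhihilezu

Since the final consonant of *buh* is /h/ (velar/glottal), it takes -ihi, giving *buhihi*.
Since the last vowel of the plural form *buhihi* is /i/ (a front vowel), it takes -le, giving *buhihile*.
The genitive form *buhihile*: final sound = /e/, a vowel → -zu → *buhihilezu*.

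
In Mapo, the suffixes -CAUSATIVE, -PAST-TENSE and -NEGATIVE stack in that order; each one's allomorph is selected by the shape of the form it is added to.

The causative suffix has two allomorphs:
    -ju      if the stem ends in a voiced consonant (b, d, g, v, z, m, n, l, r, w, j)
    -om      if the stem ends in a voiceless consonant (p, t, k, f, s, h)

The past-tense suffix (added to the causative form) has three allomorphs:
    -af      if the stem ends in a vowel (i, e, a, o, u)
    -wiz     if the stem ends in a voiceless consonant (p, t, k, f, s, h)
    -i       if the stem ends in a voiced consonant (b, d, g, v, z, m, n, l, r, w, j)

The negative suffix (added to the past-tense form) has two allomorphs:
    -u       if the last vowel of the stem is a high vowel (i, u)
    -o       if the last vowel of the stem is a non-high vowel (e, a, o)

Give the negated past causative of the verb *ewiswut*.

ewiswutomiu

*ewiswut* — final consonant /t/ (voiceless) → -om → *ewiswutom*.
The causative form *ewiswutom* — final sound /m/ (a voiced consonant) → -i → *ewiswutomi*.
The past-tense form *ewiswutomi*: last vowel = /i/, a high vowel → -u → *ewiswutomiu*.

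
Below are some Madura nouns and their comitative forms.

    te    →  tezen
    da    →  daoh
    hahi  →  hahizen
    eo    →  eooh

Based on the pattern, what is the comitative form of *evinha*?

evinhaoh

The pattern is front/back vowel harmony: -zen when the last vowel of the stem is a front vowel (*te*, *hahi*); -oh when the last vowel of the stem is a back vowel (*da*, *eo*).
*evinha*: last vowel = /a/, a back vowel → -oh → *evinhaoh*.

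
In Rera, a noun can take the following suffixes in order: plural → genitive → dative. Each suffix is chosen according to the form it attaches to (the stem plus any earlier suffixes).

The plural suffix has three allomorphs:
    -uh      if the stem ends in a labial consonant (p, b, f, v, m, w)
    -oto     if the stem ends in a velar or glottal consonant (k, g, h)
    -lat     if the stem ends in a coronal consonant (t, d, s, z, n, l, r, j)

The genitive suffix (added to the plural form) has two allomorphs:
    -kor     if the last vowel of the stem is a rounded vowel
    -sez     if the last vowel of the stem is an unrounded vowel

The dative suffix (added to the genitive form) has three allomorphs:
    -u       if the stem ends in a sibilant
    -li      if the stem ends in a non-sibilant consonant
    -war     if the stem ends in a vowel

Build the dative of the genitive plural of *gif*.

gifuhkorli

*gif* — final consonant /f/ (labial) → -uh → *gifuh*.
Since the last vowel of the plural form *gifuh* is /u/ (a rounded vowel), it takes -kor, giving *gifuhkor*.
The final sound of the genitive form *gifuhkor* is /r/, which is a non-sibilant consonant, so the dative suffix is -li, giving *gifuhkorli*.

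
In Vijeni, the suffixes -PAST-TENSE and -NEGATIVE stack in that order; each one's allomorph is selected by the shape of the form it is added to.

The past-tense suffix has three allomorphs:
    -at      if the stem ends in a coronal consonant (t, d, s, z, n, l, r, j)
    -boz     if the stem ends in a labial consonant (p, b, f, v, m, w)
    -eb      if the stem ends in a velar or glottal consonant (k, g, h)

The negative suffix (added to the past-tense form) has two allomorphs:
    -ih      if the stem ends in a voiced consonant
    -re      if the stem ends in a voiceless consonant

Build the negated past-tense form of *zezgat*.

zezgatatre

*zezgat*: final consonant = /t/, coronal → -at → *zezgatat*.
The past-tense form *zezgatat* — final consonant /t/ (voiceless) → -re → *zezgatatre*.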